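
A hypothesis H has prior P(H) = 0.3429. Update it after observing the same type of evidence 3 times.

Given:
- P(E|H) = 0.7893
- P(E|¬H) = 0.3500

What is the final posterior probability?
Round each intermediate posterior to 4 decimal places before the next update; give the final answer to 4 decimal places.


Sequential Bayesian updating:

Initial prior: P(H) = 0.3429

Update 1:
  P(E) = 0.7893 × 0.3429 + 0.3500 × 0.6571 = 0.27065097 + 0.22998500 = 0.50063597
  P(H|E) = 0.27065097 / 0.50063597 = 0.5406

Update 2:
  P(E) = 0.7893 × 0.5406 + 0.3500 × 0.4594 = 0.42669558 + 0.16079000 = 0.58748558
  P(H|E) = 0.42669558 / 0.58748558 = 0.7263

Update 3:
  P(E) = 0.7893 × 0.7263 + 0.3500 × 0.2737 = 0.57326859 + 0.09579500 = 0.66906359
  P(H|E) = 0.57326859 / 0.66906359 = 0.8568

Final posterior: 0.8568


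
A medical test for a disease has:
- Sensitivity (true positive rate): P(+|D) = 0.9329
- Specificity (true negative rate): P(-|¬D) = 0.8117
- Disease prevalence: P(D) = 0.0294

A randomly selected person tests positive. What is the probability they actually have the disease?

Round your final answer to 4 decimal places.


Let D = has disease, + = positive test

Given:
- P(D) = 0.0294 (prevalence)
- P(+|D) = 0.9329 (sensitivity)
- P(-|¬D) = 0.8117 (specificity)
- P(+|¬D) = 0.1883 (false positive rate = 1 - specificity)

Step 1: Find P(+)
P(+) = P(+|D)P(D) + P(+|¬D)P(¬D)
     = 0.9329 × 0.0294 + 0.1883 × 0.9706
     = 0.02742726 + 0.18276398
     = 0.21019124

Step 2: Apply Bayes' theorem for P(D|+)
P(D|+) = P(+|D)P(D) / P(+)
       = 0.02742726 / 0.21019124
       = 0.1305


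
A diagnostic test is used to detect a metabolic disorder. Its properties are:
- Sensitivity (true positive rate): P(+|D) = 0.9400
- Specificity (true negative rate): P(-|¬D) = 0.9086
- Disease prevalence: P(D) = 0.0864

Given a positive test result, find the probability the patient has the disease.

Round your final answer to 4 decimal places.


Let D = has disease, + = positive test

Given:
- P(D) = 0.0864 (prevalence)
- P(+|D) = 0.9400 (sensitivity)
- P(-|¬D) = 0.9086 (specificity)
- P(+|¬D) = 0.0914 (false positive rate = 1 - specificity)

Step 1: Find P(+)
P(+) = P(+|D)P(D) + P(+|¬D)P(¬D)
     = 0.9400 × 0.0864 + 0.0914 × 0.9136
     = 0.08121600 + 0.08350304
     = 0.16471904

Step 2: Apply Bayes' theorem for P(D|+)
P(D|+) = P(+|D)P(D) / P(+)
       = 0.08121600 / 0.16471904
       = 0.4931


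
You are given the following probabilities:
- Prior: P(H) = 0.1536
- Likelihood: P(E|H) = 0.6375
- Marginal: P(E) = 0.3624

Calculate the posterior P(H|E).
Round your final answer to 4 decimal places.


Using Bayes' theorem:

P(H|E) = P(E|H) × P(H) / P(E)
       = 0.6375 × 0.1536 / 0.3624
       = 0.09792000 / 0.3624
       = 0.2702

The evidence strengthens our belief in H.
Prior: 0.1536 → Posterior: 0.2702


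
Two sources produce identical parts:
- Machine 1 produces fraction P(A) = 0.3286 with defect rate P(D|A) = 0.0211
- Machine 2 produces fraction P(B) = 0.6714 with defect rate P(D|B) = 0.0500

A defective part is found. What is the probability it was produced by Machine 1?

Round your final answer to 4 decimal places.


Let A = from Machine 1, D = defective

Given:
- P(A) = 0.3286, P(B) = 0.6714
- P(D|A) = 0.0211, P(D|B) = 0.0500

Step 1: Find P(D)
P(D) = P(D|A)P(A) + P(D|B)P(B)
     = 0.0211 × 0.3286 + 0.0500 × 0.6714
     = 0.00693346 + 0.03357000
     = 0.04050346

Step 2: Apply Bayes' theorem
P(A|D) = P(D|A)P(A) / P(D)
       = 0.00693346 / 0.04050346
       = 0.1712


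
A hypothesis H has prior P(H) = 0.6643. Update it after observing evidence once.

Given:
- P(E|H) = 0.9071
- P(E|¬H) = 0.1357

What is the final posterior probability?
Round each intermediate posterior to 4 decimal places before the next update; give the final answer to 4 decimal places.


Sequential Bayesian updating:

Initial prior: P(H) = 0.6643

Update 1:
  P(E) = 0.9071 × 0.6643 + 0.1357 × 0.3357 = 0.60258653 + 0.04555449 = 0.64814102
  P(H|E) = 0.60258653 / 0.64814102 = 0.9297

Final posterior: 0.9297


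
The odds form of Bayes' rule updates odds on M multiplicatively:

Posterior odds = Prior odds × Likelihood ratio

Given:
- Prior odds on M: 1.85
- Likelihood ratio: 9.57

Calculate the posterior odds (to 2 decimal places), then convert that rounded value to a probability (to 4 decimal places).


Step 1: Calculate posterior odds
Posterior odds = Prior odds × LR
               = 1.85 × 9.57
               = 17.70

Step 2: Convert to probability
P(M|E) = Posterior odds / (1 + Posterior odds)
       = 17.70 / (1 + 17.70)
       = 17.70 / 18.70
       = 0.9465

The evidence increased P(M) from 0.6491 to 0.9465.


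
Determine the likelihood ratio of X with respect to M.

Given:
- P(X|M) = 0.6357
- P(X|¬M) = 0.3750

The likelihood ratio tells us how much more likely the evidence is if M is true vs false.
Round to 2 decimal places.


Likelihood Ratio (LR) = P(X|M) / P(X|¬M)

LR = 0.6357 / 0.3750
   = 1.70

The evidence is 1.70 times more likely if M is true than if M is false.
Because LR exceeds 1, X is evidence for M.


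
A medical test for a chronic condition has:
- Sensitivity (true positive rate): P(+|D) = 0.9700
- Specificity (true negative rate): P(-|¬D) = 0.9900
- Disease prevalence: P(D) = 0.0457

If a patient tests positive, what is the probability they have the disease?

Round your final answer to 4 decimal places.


Let D = has disease, + = positive test

Given:
- P(D) = 0.0457 (prevalence)
- P(+|D) = 0.9700 (sensitivity)
- P(-|¬D) = 0.9900 (specificity)
- P(+|¬D) = 0.0100 (false positive rate = 1 - specificity)

Step 1: Find P(+)
P(+) = P(+|D)P(D) + P(+|¬D)P(¬D)
     = 0.9700 × 0.0457 + 0.0100 × 0.9543
     = 0.04432900 + 0.00954300
     = 0.05387200

Step 2: Apply Bayes' theorem for P(D|+)
P(D|+) = P(+|D)P(D) / P(+)
       = 0.04432900 / 0.05387200
       = 0.8229


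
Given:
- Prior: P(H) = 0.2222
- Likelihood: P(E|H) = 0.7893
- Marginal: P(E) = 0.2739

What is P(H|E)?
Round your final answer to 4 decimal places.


Using Bayes' theorem:

P(H|E) = P(E|H) × P(H) / P(E)
       = 0.7893 × 0.2222 / 0.2739
       = 0.17538246 / 0.2739
       = 0.6403

The evidence strengthens our belief in H.
Prior: 0.2222 → Posterior: 0.6403


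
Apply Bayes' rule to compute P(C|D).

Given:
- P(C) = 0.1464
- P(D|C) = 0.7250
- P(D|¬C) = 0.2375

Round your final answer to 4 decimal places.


Bayes' theorem: P(C|D) = P(D|C) × P(C) / P(D)

Step 1: Calculate P(D) using law of total probability
P(D) = P(D|C)P(C) + P(D|¬C)P(¬C)
     = 0.7250 × 0.1464 + 0.2375 × 0.8536
     = 0.10614000 + 0.20273000
     = 0.30887000

Step 2: Apply Bayes' theorem
P(C|D) = P(D|C) × P(C) / P(D)
       = 0.10614000 / 0.30887000
       = 0.3436


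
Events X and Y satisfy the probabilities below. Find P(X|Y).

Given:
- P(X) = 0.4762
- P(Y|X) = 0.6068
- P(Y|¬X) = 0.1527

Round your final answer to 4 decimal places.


Bayes' theorem: P(X|Y) = P(Y|X) × P(X) / P(Y)

Step 1: Calculate P(Y) using law of total probability
P(Y) = P(Y|X)P(X) + P(Y|¬X)P(¬X)
     = 0.6068 × 0.4762 + 0.1527 × 0.5238
     = 0.28895816 + 0.07998426
     = 0.36894242

Step 2: Apply Bayes' theorem
P(X|Y) = P(Y|X) × P(X) / P(Y)
       = 0.28895816 / 0.36894242
       = 0.7832


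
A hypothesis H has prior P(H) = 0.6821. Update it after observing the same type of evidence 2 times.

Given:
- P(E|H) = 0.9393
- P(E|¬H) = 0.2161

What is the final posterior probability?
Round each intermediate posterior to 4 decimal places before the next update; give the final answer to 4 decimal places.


Sequential Bayesian updating:

Initial prior: P(H) = 0.6821

Update 1:
  P(E) = 0.9393 × 0.6821 + 0.2161 × 0.3179 = 0.64069653 + 0.06869819 = 0.70939472
  P(H|E) = 0.64069653 / 0.70939472 = 0.9032

Update 2:
  P(E) = 0.9393 × 0.9032 + 0.2161 × 0.0968 = 0.84837576 + 0.02091848 = 0.86929424
  P(H|E) = 0.84837576 / 0.86929424 = 0.9759

Final posterior: 0.9759


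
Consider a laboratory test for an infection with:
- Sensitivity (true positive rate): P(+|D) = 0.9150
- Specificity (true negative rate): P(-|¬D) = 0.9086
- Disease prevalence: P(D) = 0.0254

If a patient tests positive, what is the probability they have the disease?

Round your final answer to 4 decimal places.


Let D = has disease, + = positive test

Given:
- P(D) = 0.0254 (prevalence)
- P(+|D) = 0.9150 (sensitivity)
- P(-|¬D) = 0.9086 (specificity)
- P(+|¬D) = 0.0914 (false positive rate = 1 - specificity)

Step 1: Find P(+)
P(+) = P(+|D)P(D) + P(+|¬D)P(¬D)
     = 0.9150 × 0.0254 + 0.0914 × 0.9746
     = 0.02324100 + 0.08907844
     = 0.11231944

Step 2: Apply Bayes' theorem for P(D|+)
P(D|+) = P(+|D)P(D) / P(+)
       = 0.02324100 / 0.11231944
       = 0.2069


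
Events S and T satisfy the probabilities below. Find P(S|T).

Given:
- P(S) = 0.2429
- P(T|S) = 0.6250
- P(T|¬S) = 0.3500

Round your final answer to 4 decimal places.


Bayes' theorem: P(S|T) = P(T|S) × P(S) / P(T)

Step 1: Calculate P(T) using law of total probability
P(T) = P(T|S)P(S) + P(T|¬S)P(¬S)
     = 0.6250 × 0.2429 + 0.3500 × 0.7571
     = 0.15181250 + 0.26498500
     = 0.41679750

Step 2: Apply Bayes' theorem
P(S|T) = P(T|S) × P(S) / P(T)
       = 0.15181250 / 0.41679750
       = 0.3642


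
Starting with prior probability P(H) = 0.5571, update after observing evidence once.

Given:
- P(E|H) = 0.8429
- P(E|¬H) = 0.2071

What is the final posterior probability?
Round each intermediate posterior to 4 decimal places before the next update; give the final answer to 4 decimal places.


Sequential Bayesian updating:

Initial prior: P(H) = 0.5571

Update 1:
  P(E) = 0.8429 × 0.5571 + 0.2071 × 0.4429 = 0.46957959 + 0.09172459 = 0.56130418
  P(H|E) = 0.46957959 / 0.56130418 = 0.8366

Final posterior: 0.8366


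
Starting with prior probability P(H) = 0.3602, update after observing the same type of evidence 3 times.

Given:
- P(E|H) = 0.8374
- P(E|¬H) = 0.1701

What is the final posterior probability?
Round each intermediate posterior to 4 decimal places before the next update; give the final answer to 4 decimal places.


Sequential Bayesian updating:

Initial prior: P(H) = 0.3602

Update 1:
  P(E) = 0.8374 × 0.3602 + 0.1701 × 0.6398 = 0.30163148 + 0.10882998 = 0.41046146
  P(H|E) = 0.30163148 / 0.41046146 = 0.7349

Update 2:
  P(E) = 0.8374 × 0.7349 + 0.1701 × 0.2651 = 0.61540526 + 0.04509351 = 0.66049877
  P(H|E) = 0.61540526 / 0.66049877 = 0.9317

Update 3:
  P(E) = 0.8374 × 0.9317 + 0.1701 × 0.0683 = 0.78020558 + 0.01161783 = 0.79182341
  P(H|E) = 0.78020558 / 0.79182341 = 0.9853

Final posterior: 0.9853


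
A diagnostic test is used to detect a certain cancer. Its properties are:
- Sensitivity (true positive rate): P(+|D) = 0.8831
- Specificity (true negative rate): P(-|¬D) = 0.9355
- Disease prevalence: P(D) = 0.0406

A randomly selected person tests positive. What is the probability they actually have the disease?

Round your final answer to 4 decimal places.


Let D = has disease, + = positive test

Given:
- P(D) = 0.0406 (prevalence)
- P(+|D) = 0.8831 (sensitivity)
- P(-|¬D) = 0.9355 (specificity)
- P(+|¬D) = 0.0645 (false positive rate = 1 - specificity)

Step 1: Find P(+)
P(+) = P(+|D)P(D) + P(+|¬D)P(¬D)
     = 0.8831 × 0.0406 + 0.0645 × 0.9594
     = 0.03585386 + 0.06188130
     = 0.09773516

Step 2: Apply Bayes' theorem for P(D|+)
P(D|+) = P(+|D)P(D) / P(+)
       = 0.03585386 / 0.09773516
       = 0.3668


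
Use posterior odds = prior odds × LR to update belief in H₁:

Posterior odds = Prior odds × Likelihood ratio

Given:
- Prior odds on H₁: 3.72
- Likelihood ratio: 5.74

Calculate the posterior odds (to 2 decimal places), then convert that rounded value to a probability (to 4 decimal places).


Step 1: Calculate posterior odds
Posterior odds = Prior odds × LR
               = 3.72 × 5.74
               = 21.35

Step 2: Convert to probability
P(H₁|E) = Posterior odds / (1 + Posterior odds)
       = 21.35 / (1 + 21.35)
       = 21.35 / 22.35
       = 0.9553

The evidence increased P(H₁) from 0.7881 to 0.9553.


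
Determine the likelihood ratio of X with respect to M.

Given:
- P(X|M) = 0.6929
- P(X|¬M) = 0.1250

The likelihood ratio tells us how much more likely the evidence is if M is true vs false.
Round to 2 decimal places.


Likelihood Ratio (LR) = P(X|M) / P(X|¬M)

LR = 0.6929 / 0.1250
   = 5.54

The evidence is 5.54 times more likely if M is true than if M is false.
LR > 1, so observing X raises the odds in favor of M.


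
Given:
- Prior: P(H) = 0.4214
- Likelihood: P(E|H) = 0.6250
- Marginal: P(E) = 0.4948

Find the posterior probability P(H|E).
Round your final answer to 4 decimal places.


Using Bayes' theorem:

P(H|E) = P(E|H) × P(H) / P(E)
       = 0.6250 × 0.4214 / 0.4948
       = 0.26337500 / 0.4948
       = 0.5323

The evidence strengthens our belief in H.
Prior: 0.4214 → Posterior: 0.5323


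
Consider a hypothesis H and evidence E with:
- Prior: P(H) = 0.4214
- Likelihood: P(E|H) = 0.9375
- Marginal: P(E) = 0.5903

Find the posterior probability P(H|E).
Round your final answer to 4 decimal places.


Using Bayes' theorem:

P(H|E) = P(E|H) × P(H) / P(E)
       = 0.9375 × 0.4214 / 0.5903
       = 0.39506250 / 0.5903
       = 0.6693

The evidence strengthens our belief in H.
Prior: 0.4214 → Posterior: 0.6693


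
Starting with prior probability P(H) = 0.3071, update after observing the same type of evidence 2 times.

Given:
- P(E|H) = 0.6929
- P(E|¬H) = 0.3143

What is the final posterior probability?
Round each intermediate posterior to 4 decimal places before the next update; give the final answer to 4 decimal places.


Sequential Bayesian updating:

Initial prior: P(H) = 0.3071

Update 1:
  P(E) = 0.6929 × 0.3071 + 0.3143 × 0.6929 = 0.21278959 + 0.21777847 = 0.43056806
  P(H|E) = 0.21278959 / 0.43056806 = 0.4942

Update 2:
  P(E) = 0.6929 × 0.4942 + 0.3143 × 0.5058 = 0.34243118 + 0.15897294 = 0.50140412
  P(H|E) = 0.34243118 / 0.50140412 = 0.6829

Final posterior: 0.6829


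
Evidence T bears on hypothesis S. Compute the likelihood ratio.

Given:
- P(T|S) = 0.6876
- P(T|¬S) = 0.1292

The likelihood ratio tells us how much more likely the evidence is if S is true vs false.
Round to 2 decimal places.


Likelihood Ratio (LR) = P(T|S) / P(T|¬S)

LR = 0.6876 / 0.1292
   = 5.32

The evidence is 5.32 times more likely if S is true than if S is false.
LR > 1, so observing T raises the odds in favor of S.


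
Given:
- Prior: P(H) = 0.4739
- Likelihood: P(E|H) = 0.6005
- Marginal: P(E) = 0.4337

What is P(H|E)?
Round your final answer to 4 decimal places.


Using Bayes' theorem:

P(H|E) = P(E|H) × P(H) / P(E)
       = 0.6005 × 0.4739 / 0.4337
       = 0.28457695 / 0.4337
       = 0.6562

The evidence strengthens our belief in H.
Prior: 0.4739 → Posterior: 0.6562


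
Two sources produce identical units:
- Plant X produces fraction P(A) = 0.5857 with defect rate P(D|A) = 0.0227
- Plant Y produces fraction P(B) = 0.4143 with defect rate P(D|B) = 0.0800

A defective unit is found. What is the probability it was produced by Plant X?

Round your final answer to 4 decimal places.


Let A = from Plant X, D = defective

Given:
- P(A) = 0.5857, P(B) = 0.4143
- P(D|A) = 0.0227, P(D|B) = 0.0800

Step 1: Find P(D)
P(D) = P(D|A)P(A) + P(D|B)P(B)
     = 0.0227 × 0.5857 + 0.0800 × 0.4143
     = 0.01329539 + 0.03314400
     = 0.04643939

Step 2: Apply Bayes' theorem
P(A|D) = P(D|A)P(A) / P(D)
       = 0.01329539 / 0.04643939
       = 0.2863


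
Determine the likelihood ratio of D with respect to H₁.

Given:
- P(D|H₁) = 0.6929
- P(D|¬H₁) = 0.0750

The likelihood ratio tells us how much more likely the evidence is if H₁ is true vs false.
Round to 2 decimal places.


Likelihood Ratio (LR) = P(D|H₁) / P(D|¬H₁)

LR = 0.6929 / 0.0750
   = 9.24

The evidence is 9.24 times more likely if H₁ is true than if H₁ is false.
Since LR > 1, the evidence supports H₁ over ¬H₁.


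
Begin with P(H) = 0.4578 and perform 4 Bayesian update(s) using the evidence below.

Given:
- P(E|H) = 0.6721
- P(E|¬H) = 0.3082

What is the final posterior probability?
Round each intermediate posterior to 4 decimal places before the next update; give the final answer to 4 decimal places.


Sequential Bayesian updating:

Initial prior: P(H) = 0.4578

Update 1:
  P(E) = 0.6721 × 0.4578 + 0.3082 × 0.5422 = 0.30768738 + 0.16710604 = 0.47479342
  P(H|E) = 0.30768738 / 0.47479342 = 0.6480

Update 2:
  P(E) = 0.6721 × 0.6480 + 0.3082 × 0.3520 = 0.43552080 + 0.10848640 = 0.54400720
  P(H|E) = 0.43552080 / 0.54400720 = 0.8006

Update 3:
  P(E) = 0.6721 × 0.8006 + 0.3082 × 0.1994 = 0.53808326 + 0.06145508 = 0.59953834
  P(H|E) = 0.53808326 / 0.59953834 = 0.8975

Update 4:
  P(E) = 0.6721 × 0.8975 + 0.3082 × 0.1025 = 0.60320975 + 0.03159050 = 0.63480025
  P(H|E) = 0.60320975 / 0.63480025 = 0.9502

Final posterior: 0.9502


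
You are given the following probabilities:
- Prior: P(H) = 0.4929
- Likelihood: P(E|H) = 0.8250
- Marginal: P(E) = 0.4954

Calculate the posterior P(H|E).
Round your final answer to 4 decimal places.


Using Bayes' theorem:

P(H|E) = P(E|H) × P(H) / P(E)
       = 0.8250 × 0.4929 / 0.4954
       = 0.40664250 / 0.4954
       = 0.8208

The evidence strengthens our belief in H.
Prior: 0.4929 → Posterior: 0.8208


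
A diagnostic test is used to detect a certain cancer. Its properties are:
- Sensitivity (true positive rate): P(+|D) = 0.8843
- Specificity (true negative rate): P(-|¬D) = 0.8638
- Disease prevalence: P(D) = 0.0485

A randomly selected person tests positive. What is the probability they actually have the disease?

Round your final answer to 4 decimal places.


Let D = has disease, + = positive test

Given:
- P(D) = 0.0485 (prevalence)
- P(+|D) = 0.8843 (sensitivity)
- P(-|¬D) = 0.8638 (specificity)
- P(+|¬D) = 0.1362 (false positive rate = 1 - specificity)

Step 1: Find P(+)
P(+) = P(+|D)P(D) + P(+|¬D)P(¬D)
     = 0.8843 × 0.0485 + 0.1362 × 0.9515
     = 0.04288855 + 0.12959430
     = 0.17248285

Step 2: Apply Bayes' theorem for P(D|+)
P(D|+) = P(+|D)P(D) / P(+)
       = 0.04288855 / 0.17248285
       = 0.2487


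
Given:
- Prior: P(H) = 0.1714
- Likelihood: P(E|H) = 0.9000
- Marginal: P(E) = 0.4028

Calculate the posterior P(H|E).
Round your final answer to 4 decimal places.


Using Bayes' theorem:

P(H|E) = P(E|H) × P(H) / P(E)
       = 0.9000 × 0.1714 / 0.4028
       = 0.15426000 / 0.4028
       = 0.3830

The evidence strengthens our belief in H.
Prior: 0.1714 → Posterior: 0.3830


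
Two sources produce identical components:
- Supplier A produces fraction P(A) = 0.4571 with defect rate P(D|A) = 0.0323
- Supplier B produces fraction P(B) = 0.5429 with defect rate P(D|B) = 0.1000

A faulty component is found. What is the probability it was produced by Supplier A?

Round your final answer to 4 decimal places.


Let A = from Supplier A, D = faulty

Given:
- P(A) = 0.4571, P(B) = 0.5429
- P(D|A) = 0.0323, P(D|B) = 0.1000

Step 1: Find P(D)
P(D) = P(D|A)P(A) + P(D|B)P(B)
     = 0.0323 × 0.4571 + 0.1000 × 0.5429
     = 0.01476433 + 0.05429000
     = 0.06905433

Step 2: Apply Bayes' theorem
P(A|D) = P(D|A)P(A) / P(D)
       = 0.01476433 / 0.06905433
       = 0.2138


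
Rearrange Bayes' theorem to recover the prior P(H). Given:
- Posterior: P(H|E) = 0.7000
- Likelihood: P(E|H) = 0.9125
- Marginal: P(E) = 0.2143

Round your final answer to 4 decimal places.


From Bayes' theorem: P(H|E) = P(E|H) × P(H) / P(E)

Rearranging for P(H):
P(H) = P(H|E) × P(E) / P(E|H)
     = 0.7000 × 0.2143 / 0.9125
     = 0.15001000 / 0.9125
     = 0.1644


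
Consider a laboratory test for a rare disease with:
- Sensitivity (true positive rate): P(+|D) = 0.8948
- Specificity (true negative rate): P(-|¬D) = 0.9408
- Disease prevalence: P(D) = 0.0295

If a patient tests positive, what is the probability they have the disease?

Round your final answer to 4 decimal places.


Let D = has disease, + = positive test

Given:
- P(D) = 0.0295 (prevalence)
- P(+|D) = 0.8948 (sensitivity)
- P(-|¬D) = 0.9408 (specificity)
- P(+|¬D) = 0.0592 (false positive rate = 1 - specificity)

Step 1: Find P(+)
P(+) = P(+|D)P(D) + P(+|¬D)P(¬D)
     = 0.8948 × 0.0295 + 0.0592 × 0.9705
     = 0.02639660 + 0.05745360
     = 0.08385020

Step 2: Apply Bayes' theorem for P(D|+)
P(D|+) = P(+|D)P(D) / P(+)
       = 0.02639660 / 0.08385020
       = 0.3148


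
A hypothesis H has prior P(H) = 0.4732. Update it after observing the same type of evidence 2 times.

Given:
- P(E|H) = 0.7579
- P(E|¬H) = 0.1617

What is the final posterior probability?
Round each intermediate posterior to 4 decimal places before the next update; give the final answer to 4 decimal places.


Sequential Bayesian updating:

Initial prior: P(H) = 0.4732

Update 1:
  P(E) = 0.7579 × 0.4732 + 0.1617 × 0.5268 = 0.35863828 + 0.08518356 = 0.44382184
  P(H|E) = 0.35863828 / 0.44382184 = 0.8081

Update 2:
  P(E) = 0.7579 × 0.8081 + 0.1617 × 0.1919 = 0.61245899 + 0.03103023 = 0.64348922
  P(H|E) = 0.61245899 / 0.64348922 = 0.9518

Final posterior: 0.9518


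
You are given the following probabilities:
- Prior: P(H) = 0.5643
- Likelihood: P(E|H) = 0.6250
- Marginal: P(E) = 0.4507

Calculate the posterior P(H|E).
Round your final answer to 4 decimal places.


Using Bayes' theorem:

P(H|E) = P(E|H) × P(H) / P(E)
       = 0.6250 × 0.5643 / 0.4507
       = 0.35268750 / 0.4507
       = 0.7825

The evidence strengthens our belief in H.
Prior: 0.5643 → Posterior: 0.7825


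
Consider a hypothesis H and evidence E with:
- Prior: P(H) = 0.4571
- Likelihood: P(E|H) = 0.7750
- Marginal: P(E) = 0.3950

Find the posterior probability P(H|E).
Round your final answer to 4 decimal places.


Using Bayes' theorem:

P(H|E) = P(E|H) × P(H) / P(E)
       = 0.7750 × 0.4571 / 0.3950
       = 0.35425250 / 0.3950
       = 0.8968

The evidence strengthens our belief in H.
Prior: 0.4571 → Posterior: 0.8968


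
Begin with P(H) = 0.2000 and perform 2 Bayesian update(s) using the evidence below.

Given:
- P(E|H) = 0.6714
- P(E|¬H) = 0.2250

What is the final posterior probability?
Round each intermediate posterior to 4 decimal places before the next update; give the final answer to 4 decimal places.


Sequential Bayesian updating:

Initial prior: P(H) = 0.2000

Update 1:
  P(E) = 0.6714 × 0.2000 + 0.2250 × 0.8000 = 0.13428000 + 0.18000000 = 0.31428000
  P(H|E) = 0.13428000 / 0.31428000 = 0.4273

Update 2:
  P(E) = 0.6714 × 0.4273 + 0.2250 × 0.5727 = 0.28688922 + 0.12885750 = 0.41574672
  P(H|E) = 0.28688922 / 0.41574672 = 0.6901

Final posterior: 0.6901


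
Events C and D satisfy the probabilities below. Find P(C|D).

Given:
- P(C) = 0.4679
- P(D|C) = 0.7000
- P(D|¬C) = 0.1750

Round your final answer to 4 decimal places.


Bayes' theorem: P(C|D) = P(D|C) × P(C) / P(D)

Step 1: Calculate P(D) using law of total probability
P(D) = P(D|C)P(C) + P(D|¬C)P(¬C)
     = 0.7000 × 0.4679 + 0.1750 × 0.5321
     = 0.32753000 + 0.09311750
     = 0.42064750

Step 2: Apply Bayes' theorem
P(C|D) = P(D|C) × P(C) / P(D)
       = 0.32753000 / 0.42064750
       = 0.7786


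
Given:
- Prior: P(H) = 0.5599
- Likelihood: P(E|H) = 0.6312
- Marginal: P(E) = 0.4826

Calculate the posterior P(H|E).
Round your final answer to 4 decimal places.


Using Bayes' theorem:

P(H|E) = P(E|H) × P(H) / P(E)
       = 0.6312 × 0.5599 / 0.4826
       = 0.35340888 / 0.4826
       = 0.7323

The evidence strengthens our belief in H.
Prior: 0.5599 → Posterior: 0.7323


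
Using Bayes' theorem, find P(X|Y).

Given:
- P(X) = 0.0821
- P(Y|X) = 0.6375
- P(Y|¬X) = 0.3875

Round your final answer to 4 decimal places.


Bayes' theorem: P(X|Y) = P(Y|X) × P(X) / P(Y)

Step 1: Calculate P(Y) using law of total probability
P(Y) = P(Y|X)P(X) + P(Y|¬X)P(¬X)
     = 0.6375 × 0.0821 + 0.3875 × 0.9179
     = 0.05233875 + 0.35568625
     = 0.40802500

Step 2: Apply Bayes' theorem
P(X|Y) = P(Y|X) × P(X) / P(Y)
       = 0.05233875 / 0.40802500
       = 0.1283


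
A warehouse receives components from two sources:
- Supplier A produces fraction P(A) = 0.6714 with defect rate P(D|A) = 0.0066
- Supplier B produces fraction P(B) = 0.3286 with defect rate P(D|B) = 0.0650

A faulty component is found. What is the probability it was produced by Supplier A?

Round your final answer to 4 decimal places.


Let A = from Supplier A, D = faulty

Given:
- P(A) = 0.6714, P(B) = 0.3286
- P(D|A) = 0.0066, P(D|B) = 0.0650

Step 1: Find P(D)
P(D) = P(D|A)P(A) + P(D|B)P(B)
     = 0.0066 × 0.6714 + 0.0650 × 0.3286
     = 0.00443124 + 0.02135900
     = 0.02579024

Step 2: Apply Bayes' theorem
P(A|D) = P(D|A)P(A) / P(D)
       = 0.00443124 / 0.02579024
       = 0.1718


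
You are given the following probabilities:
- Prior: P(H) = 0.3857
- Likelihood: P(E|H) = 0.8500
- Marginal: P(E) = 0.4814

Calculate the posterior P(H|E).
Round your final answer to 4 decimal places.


Using Bayes' theorem:

P(H|E) = P(E|H) × P(H) / P(E)
       = 0.8500 × 0.3857 / 0.4814
       = 0.32784500 / 0.4814
       = 0.6810

The evidence strengthens our belief in H.
Prior: 0.3857 → Posterior: 0.6810


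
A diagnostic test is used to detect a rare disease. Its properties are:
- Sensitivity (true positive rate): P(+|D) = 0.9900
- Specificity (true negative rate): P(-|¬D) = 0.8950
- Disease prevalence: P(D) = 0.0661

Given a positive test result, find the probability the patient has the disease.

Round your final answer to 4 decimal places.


Let D = has disease, + = positive test

Given:
- P(D) = 0.0661 (prevalence)
- P(+|D) = 0.9900 (sensitivity)
- P(-|¬D) = 0.8950 (specificity)
- P(+|¬D) = 0.1050 (false positive rate = 1 - specificity)

Step 1: Find P(+)
P(+) = P(+|D)P(D) + P(+|¬D)P(¬D)
     = 0.9900 × 0.0661 + 0.1050 × 0.9339
     = 0.06543900 + 0.09805950
     = 0.16349850

Step 2: Apply Bayes' theorem for P(D|+)
P(D|+) = P(+|D)P(D) / P(+)
       = 0.06543900 / 0.16349850
       = 0.4002


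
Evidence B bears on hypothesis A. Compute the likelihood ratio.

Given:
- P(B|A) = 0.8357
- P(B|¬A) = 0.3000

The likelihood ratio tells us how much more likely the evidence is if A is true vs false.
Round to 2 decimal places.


Likelihood Ratio (LR) = P(B|A) / P(B|¬A)

LR = 0.8357 / 0.3000
   = 2.79

The evidence is 2.79 times more likely if A is true than if A is false.
LR > 1, so observing B raises the odds in favor of A.


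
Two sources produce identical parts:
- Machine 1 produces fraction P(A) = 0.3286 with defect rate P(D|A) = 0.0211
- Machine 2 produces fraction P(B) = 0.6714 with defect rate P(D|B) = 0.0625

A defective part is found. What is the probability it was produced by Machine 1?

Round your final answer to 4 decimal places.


Let A = from Machine 1, D = defective

Given:
- P(A) = 0.3286, P(B) = 0.6714
- P(D|A) = 0.0211, P(D|B) = 0.0625

Step 1: Find P(D)
P(D) = P(D|A)P(A) + P(D|B)P(B)
     = 0.0211 × 0.3286 + 0.0625 × 0.6714
     = 0.00693346 + 0.04196250
     = 0.04889596

Step 2: Apply Bayes' theorem
P(A|D) = P(D|A)P(A) / P(D)
       = 0.00693346 / 0.04889596
       = 0.1418


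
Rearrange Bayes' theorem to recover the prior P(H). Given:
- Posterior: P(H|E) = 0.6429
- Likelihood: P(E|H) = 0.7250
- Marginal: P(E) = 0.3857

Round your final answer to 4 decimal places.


From Bayes' theorem: P(H|E) = P(E|H) × P(H) / P(E)

Rearranging for P(H):
P(H) = P(H|E) × P(E) / P(E|H)
     = 0.6429 × 0.3857 / 0.7250
     = 0.24796653 / 0.7250
     = 0.3420


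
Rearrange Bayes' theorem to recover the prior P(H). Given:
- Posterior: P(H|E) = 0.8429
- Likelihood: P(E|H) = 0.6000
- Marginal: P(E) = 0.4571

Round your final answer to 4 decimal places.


From Bayes' theorem: P(H|E) = P(E|H) × P(H) / P(E)

Rearranging for P(H):
P(H) = P(H|E) × P(E) / P(E|H)
     = 0.8429 × 0.4571 / 0.6000
     = 0.38528959 / 0.6000
     = 0.6421


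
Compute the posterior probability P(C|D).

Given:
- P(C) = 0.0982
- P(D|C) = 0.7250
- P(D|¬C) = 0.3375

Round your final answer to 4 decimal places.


Bayes' theorem: P(C|D) = P(D|C) × P(C) / P(D)

Step 1: Calculate P(D) using law of total probability
P(D) = P(D|C)P(C) + P(D|¬C)P(¬C)
     = 0.7250 × 0.0982 + 0.3375 × 0.9018
     = 0.07119500 + 0.30435750
     = 0.37555250

Step 2: Apply Bayes' theorem
P(C|D) = P(D|C) × P(C) / P(D)
       = 0.07119500 / 0.37555250
       = 0.1896


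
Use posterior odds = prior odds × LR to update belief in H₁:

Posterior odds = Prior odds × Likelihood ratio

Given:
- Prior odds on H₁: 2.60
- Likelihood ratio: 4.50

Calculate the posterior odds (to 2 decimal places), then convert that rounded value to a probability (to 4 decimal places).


Step 1: Calculate posterior odds
Posterior odds = Prior odds × LR
               = 2.60 × 4.50
               = 11.70

Step 2: Convert to probability
P(H₁|E) = Posterior odds / (1 + Posterior odds)
       = 11.70 / (1 + 11.70)
       = 11.70 / 12.70
       = 0.9213

The evidence increased P(H₁) from 0.7222 to 0.9213.


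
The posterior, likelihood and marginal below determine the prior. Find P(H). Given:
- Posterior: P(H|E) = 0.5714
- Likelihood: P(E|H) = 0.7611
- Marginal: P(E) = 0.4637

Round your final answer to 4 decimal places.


From Bayes' theorem: P(H|E) = P(E|H) × P(H) / P(E)

Rearranging for P(H):
P(H) = P(H|E) × P(E) / P(E|H)
     = 0.5714 × 0.4637 / 0.7611
     = 0.26495818 / 0.7611
     = 0.3481


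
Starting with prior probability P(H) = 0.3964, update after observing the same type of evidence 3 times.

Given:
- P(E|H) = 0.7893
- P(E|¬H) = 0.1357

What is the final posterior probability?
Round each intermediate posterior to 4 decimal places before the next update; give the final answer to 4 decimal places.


Sequential Bayesian updating:

Initial prior: P(H) = 0.3964

Update 1:
  P(E) = 0.7893 × 0.3964 + 0.1357 × 0.6036 = 0.31287852 + 0.08190852 = 0.39478704
  P(H|E) = 0.31287852 / 0.39478704 = 0.7925

Update 2:
  P(E) = 0.7893 × 0.7925 + 0.1357 × 0.2075 = 0.62552025 + 0.02815775 = 0.65367800
  P(H|E) = 0.62552025 / 0.65367800 = 0.9569

Update 3:
  P(E) = 0.7893 × 0.9569 + 0.1357 × 0.0431 = 0.75528117 + 0.00584867 = 0.76112984
  P(H|E) = 0.75528117 / 0.76112984 = 0.9923

Final posterior: 0.9923


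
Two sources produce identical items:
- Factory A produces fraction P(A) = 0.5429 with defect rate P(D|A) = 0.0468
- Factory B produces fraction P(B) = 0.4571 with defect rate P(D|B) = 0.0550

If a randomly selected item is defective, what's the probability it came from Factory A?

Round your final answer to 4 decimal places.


Let A = from Factory A, D = defective

Given:
- P(A) = 0.5429, P(B) = 0.4571
- P(D|A) = 0.0468, P(D|B) = 0.0550

Step 1: Find P(D)
P(D) = P(D|A)P(A) + P(D|B)P(B)
     = 0.0468 × 0.5429 + 0.0550 × 0.4571
     = 0.02540772 + 0.02514050
     = 0.05054822

Step 2: Apply Bayes' theorem
P(A|D) = P(D|A)P(A) / P(D)
       = 0.02540772 / 0.05054822
       = 0.5026


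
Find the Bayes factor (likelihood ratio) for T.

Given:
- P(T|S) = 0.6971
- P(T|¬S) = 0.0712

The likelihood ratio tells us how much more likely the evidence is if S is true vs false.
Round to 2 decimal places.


Likelihood Ratio (LR) = P(T|S) / P(T|¬S)

LR = 0.6971 / 0.0712
   = 9.79

The evidence is 9.79 times more likely if S is true than if S is false.
Since LR > 1, the evidence supports S over ¬S.


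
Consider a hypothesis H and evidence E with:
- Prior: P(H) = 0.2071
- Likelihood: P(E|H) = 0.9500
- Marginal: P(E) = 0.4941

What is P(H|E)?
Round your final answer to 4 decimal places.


Using Bayes' theorem:

P(H|E) = P(E|H) × P(H) / P(E)
       = 0.9500 × 0.2071 / 0.4941
       = 0.19674500 / 0.4941
       = 0.3982

The evidence strengthens our belief in H.
Prior: 0.2071 → Posterior: 0.3982


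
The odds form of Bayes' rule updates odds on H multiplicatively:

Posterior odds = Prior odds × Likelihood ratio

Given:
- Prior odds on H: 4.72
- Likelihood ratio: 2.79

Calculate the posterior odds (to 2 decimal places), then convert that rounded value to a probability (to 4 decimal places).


Step 1: Calculate posterior odds
Posterior odds = Prior odds × LR
               = 4.72 × 2.79
               = 13.17

Step 2: Convert to probability
P(H|E) = Posterior odds / (1 + Posterior odds)
       = 13.17 / (1 + 13.17)
       = 13.17 / 14.17
       = 0.9294

The evidence increased P(H) from 0.8252 to 0.9294.


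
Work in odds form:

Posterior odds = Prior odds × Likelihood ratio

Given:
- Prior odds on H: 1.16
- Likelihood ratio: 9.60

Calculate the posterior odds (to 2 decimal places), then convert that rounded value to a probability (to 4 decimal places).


Step 1: Calculate posterior odds
Posterior odds = Prior odds × LR
               = 1.16 × 9.60
               = 11.14

Step 2: Convert to probability
P(H|E) = Posterior odds / (1 + Posterior odds)
       = 11.14 / (1 + 11.14)
       = 11.14 / 12.14
       = 0.9176

The evidence increased P(H) from 0.5370 to 0.9176.


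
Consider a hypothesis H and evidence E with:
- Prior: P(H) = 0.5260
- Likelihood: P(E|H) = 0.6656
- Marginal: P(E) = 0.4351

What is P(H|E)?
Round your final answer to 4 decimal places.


Using Bayes' theorem:

P(H|E) = P(E|H) × P(H) / P(E)
       = 0.6656 × 0.5260 / 0.4351
       = 0.35010560 / 0.4351
       = 0.8047

The evidence strengthens our belief in H.
Prior: 0.5260 → Posterior: 0.8047


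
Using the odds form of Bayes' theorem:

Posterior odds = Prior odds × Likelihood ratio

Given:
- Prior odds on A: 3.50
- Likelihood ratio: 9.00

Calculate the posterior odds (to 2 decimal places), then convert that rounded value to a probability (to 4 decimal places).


Step 1: Calculate posterior odds
Posterior odds = Prior odds × LR
               = 3.50 × 9.00
               = 31.50

Step 2: Convert to probability
P(A|E) = Posterior odds / (1 + Posterior odds)
       = 31.50 / (1 + 31.50)
       = 31.50 / 32.50
       = 0.9692

The evidence increased P(A) from 0.7778 to 0.9692.


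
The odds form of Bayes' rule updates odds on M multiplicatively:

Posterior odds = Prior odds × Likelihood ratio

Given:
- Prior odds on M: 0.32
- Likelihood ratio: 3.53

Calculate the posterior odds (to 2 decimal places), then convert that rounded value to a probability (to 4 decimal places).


Step 1: Calculate posterior odds
Posterior odds = Prior odds × LR
               = 0.32 × 3.53
               = 1.13

Step 2: Convert to probability
P(M|E) = Posterior odds / (1 + Posterior odds)
       = 1.13 / (1 + 1.13)
       = 1.13 / 2.13
       = 0.5305

The evidence increased P(M) from 0.2424 to 0.5305.


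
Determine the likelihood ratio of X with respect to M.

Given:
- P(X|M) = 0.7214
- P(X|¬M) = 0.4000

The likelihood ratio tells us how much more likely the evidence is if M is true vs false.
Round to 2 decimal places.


Likelihood Ratio (LR) = P(X|M) / P(X|¬M)

LR = 0.7214 / 0.4000
   = 1.80

The evidence is 1.80 times more likely if M is true than if M is false.
Since LR > 1, the evidence supports M over ¬M.


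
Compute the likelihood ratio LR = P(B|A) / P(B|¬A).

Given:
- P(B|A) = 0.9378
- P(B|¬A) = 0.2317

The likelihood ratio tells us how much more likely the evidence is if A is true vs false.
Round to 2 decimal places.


Likelihood Ratio (LR) = P(B|A) / P(B|¬A)

LR = 0.9378 / 0.2317
   = 4.05

The evidence is 4.05 times more likely if A is true than if A is false.
Since LR > 1, the evidence supports A over ¬A.


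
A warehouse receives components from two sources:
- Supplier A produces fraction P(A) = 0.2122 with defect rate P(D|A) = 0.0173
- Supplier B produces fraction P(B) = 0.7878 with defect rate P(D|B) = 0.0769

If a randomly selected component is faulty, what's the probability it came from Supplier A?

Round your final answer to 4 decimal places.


Let A = from Supplier A, D = faulty

Given:
- P(A) = 0.2122, P(B) = 0.7878
- P(D|A) = 0.0173, P(D|B) = 0.0769

Step 1: Find P(D)
P(D) = P(D|A)P(A) + P(D|B)P(B)
     = 0.0173 × 0.2122 + 0.0769 × 0.7878
     = 0.00367106 + 0.06058182
     = 0.06425288

Step 2: Apply Bayes' theorem
P(A|D) = P(D|A)P(A) / P(D)
       = 0.00367106 / 0.06425288
       = 0.0571


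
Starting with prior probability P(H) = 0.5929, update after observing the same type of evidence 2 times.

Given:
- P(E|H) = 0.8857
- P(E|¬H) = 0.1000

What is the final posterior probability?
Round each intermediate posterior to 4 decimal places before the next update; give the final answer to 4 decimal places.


Sequential Bayesian updating:

Initial prior: P(H) = 0.5929

Update 1:
  P(E) = 0.8857 × 0.5929 + 0.1000 × 0.4071 = 0.52513153 + 0.04071000 = 0.56584153
  P(H|E) = 0.52513153 / 0.56584153 = 0.9281

Update 2:
  P(E) = 0.8857 × 0.9281 + 0.1000 × 0.0719 = 0.82201817 + 0.00719000 = 0.82920817
  P(H|E) = 0.82201817 / 0.82920817 = 0.9913

Final posterior: 0.9913


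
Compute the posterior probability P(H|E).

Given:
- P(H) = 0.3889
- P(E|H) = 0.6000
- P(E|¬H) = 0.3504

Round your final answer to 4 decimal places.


Bayes' theorem: P(H|E) = P(E|H) × P(H) / P(E)

Step 1: Calculate P(E) using law of total probability
P(E) = P(E|H)P(H) + P(E|¬H)P(¬H)
     = 0.6000 × 0.3889 + 0.3504 × 0.6111
     = 0.23334000 + 0.21412944
     = 0.44746944

Step 2: Apply Bayes' theorem
P(H|E) = P(E|H) × P(H) / P(E)
       = 0.23334000 / 0.44746944
       = 0.5215


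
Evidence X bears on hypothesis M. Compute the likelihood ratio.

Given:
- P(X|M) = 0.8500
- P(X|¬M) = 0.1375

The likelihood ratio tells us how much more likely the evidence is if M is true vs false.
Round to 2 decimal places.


Likelihood Ratio (LR) = P(X|M) / P(X|¬M)

LR = 0.8500 / 0.1375
   = 6.18

The evidence is 6.18 times more likely if M is true than if M is false.
Since LR > 1, the evidence supports M over ¬M.


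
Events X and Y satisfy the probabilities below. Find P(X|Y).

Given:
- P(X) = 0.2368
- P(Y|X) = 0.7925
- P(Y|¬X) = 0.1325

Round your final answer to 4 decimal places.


Bayes' theorem: P(X|Y) = P(Y|X) × P(X) / P(Y)

Step 1: Calculate P(Y) using law of total probability
P(Y) = P(Y|X)P(X) + P(Y|¬X)P(¬X)
     = 0.7925 × 0.2368 + 0.1325 × 0.7632
     = 0.18766400 + 0.10112400
     = 0.28878800

Step 2: Apply Bayes' theorem
P(X|Y) = P(Y|X) × P(X) / P(Y)
       = 0.18766400 / 0.28878800
       = 0.6498


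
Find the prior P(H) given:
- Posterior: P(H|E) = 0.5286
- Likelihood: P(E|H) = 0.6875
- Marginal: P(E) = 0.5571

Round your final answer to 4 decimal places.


From Bayes' theorem: P(H|E) = P(E|H) × P(H) / P(E)

Rearranging for P(H):
P(H) = P(H|E) × P(E) / P(E|H)
     = 0.5286 × 0.5571 / 0.6875
     = 0.29448306 / 0.6875
     = 0.4283


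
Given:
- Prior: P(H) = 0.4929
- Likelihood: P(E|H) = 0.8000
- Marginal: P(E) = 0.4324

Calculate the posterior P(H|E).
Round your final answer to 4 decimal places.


Using Bayes' theorem:

P(H|E) = P(E|H) × P(H) / P(E)
       = 0.8000 × 0.4929 / 0.4324
       = 0.39432000 / 0.4324
       = 0.9119

The evidence strengthens our belief in H.
Prior: 0.4929 → Posterior: 0.9119


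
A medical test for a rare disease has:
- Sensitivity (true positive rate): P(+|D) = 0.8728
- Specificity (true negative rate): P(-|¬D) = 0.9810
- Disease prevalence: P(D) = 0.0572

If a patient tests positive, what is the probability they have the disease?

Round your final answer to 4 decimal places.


Let D = has disease, + = positive test

Given:
- P(D) = 0.0572 (prevalence)
- P(+|D) = 0.8728 (sensitivity)
- P(-|¬D) = 0.9810 (specificity)
- P(+|¬D) = 0.0190 (false positive rate = 1 - specificity)

Step 1: Find P(+)
P(+) = P(+|D)P(D) + P(+|¬D)P(¬D)
     = 0.8728 × 0.0572 + 0.0190 × 0.9428
     = 0.04992416 + 0.01791320
     = 0.06783736

Step 2: Apply Bayes' theorem for P(D|+)
P(D|+) = P(+|D)P(D) / P(+)
       = 0.04992416 / 0.06783736
       = 0.7359


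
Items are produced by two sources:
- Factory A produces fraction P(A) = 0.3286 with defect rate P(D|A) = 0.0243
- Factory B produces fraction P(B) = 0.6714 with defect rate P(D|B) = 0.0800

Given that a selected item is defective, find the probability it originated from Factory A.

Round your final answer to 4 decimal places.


Let A = from Factory A, D = defective

Given:
- P(A) = 0.3286, P(B) = 0.6714
- P(D|A) = 0.0243, P(D|B) = 0.0800

Step 1: Find P(D)
P(D) = P(D|A)P(A) + P(D|B)P(B)
     = 0.0243 × 0.3286 + 0.0800 × 0.6714
     = 0.00798498 + 0.05371200
     = 0.06169698

Step 2: Apply Bayes' theorem
P(A|D) = P(D|A)P(A) / P(D)
       = 0.00798498 / 0.06169698
       = 0.1294
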